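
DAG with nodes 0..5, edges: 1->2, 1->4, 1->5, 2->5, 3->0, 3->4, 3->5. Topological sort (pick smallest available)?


Kahn's algorithm, process smallest node first
Order: [1, 2, 3, 0, 4, 5]


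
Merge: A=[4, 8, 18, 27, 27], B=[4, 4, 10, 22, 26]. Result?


Compare heads, take smaller each step.
Merged: [4, 4, 4, 8, 10, 18, 22, 26, 27, 27]


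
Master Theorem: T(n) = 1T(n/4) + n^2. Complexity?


a=1, b=4, c=2. log_4(1)=0 < c=2. Case 3: O(n^c) = O(n^2)
Complexity: O(n^2)


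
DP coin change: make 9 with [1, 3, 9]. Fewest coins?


dp[0]=0; dp[i]=1+min(dp[i-c] for c in coins)
...dp[4]=2, dp[5]=3, dp[6]=2, dp[7]=3, dp[8]=4, dp[9]=1
Minimum coins for 9 = 1


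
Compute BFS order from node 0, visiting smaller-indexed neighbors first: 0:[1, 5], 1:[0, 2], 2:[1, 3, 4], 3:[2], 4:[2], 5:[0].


BFS queue: start with [0]
Visit order: [0, 1, 5, 2, 3, 4]


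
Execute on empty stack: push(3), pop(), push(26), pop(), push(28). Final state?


push(3) -> [3]
pop() returns 3 -> []
push(26) -> [26]
pop() returns 26 -> []
push(28) -> [28]
Final stack (bottom to top): [28]


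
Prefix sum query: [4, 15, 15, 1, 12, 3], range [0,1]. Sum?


Prefix sums: [0, 4, 19, 34, 35, 47, 50]
Sum[0..1] = prefix[2] - prefix[0] = 19 - 0 = 19


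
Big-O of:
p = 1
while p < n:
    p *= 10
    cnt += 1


Per nesting level: O(log n) = O(log n)
Complexity: O(log n)


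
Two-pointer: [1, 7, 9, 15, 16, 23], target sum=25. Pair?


Two pointers: lo=0, hi=5
Found pair: (9, 16) summing to 25


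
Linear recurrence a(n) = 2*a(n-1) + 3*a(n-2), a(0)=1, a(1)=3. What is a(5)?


Build bottom-up:
...a(3)=27, a(4)=81, a(5)=2*81+3*27=243


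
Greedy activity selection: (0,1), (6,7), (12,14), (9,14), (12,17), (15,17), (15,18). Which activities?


Greedy: pick earliest-ending, then skip overlaps.
Selected (4 activities): [(0, 1), (6, 7), (12, 14), (15, 17)]


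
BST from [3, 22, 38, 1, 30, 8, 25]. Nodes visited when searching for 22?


BST root = 3
Search for 22: compare at each node
Path: [3, 22]


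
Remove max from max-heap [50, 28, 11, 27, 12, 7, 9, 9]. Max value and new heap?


Max = 50
Replace root with last, heapify down
Resulting heap: [28, 27, 11, 9, 12, 7, 9]


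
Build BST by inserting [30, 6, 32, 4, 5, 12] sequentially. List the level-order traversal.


Root = 30; build tree by BST insertion.
Level-Order traversal: [30, 6, 32, 4, 12, 5]


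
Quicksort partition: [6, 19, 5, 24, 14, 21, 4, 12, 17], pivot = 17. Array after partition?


Elements <= 17 go left of pivot.
Result: [6, 5, 14, 4, 12, 17, 24, 19, 21], pivot at index 5


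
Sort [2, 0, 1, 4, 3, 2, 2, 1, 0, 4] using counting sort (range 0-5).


Count array: [2, 2, 3, 1, 2, 0]
Reconstruct: [0, 0, 1, 1, 2, 2, 2, 3, 4, 4]


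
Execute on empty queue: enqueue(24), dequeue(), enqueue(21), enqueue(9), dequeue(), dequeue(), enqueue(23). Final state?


enqueue(24) -> [24]
dequeue() returns 24 -> []
enqueue(21) -> [21]
enqueue(9) -> [21, 9]
dequeue() returns 21 -> [9]
dequeue() returns 9 -> []
enqueue(23) -> [23]
Final queue (front to back): [23]


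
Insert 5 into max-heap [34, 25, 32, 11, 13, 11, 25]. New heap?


Append 5: [34, 25, 32, 11, 13, 11, 25, 5]
Bubble up: no swaps needed
Result: [34, 25, 32, 11, 13, 11, 25, 5]


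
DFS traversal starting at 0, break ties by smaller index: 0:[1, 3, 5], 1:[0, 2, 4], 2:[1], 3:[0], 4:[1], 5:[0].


DFS stack-based: start with [0]
Visit order: [0, 1, 2, 4, 3, 5]


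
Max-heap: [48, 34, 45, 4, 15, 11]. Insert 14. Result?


Append 14: [48, 34, 45, 4, 15, 11, 14]
Bubble up: no swaps needed
Result: [48, 34, 45, 4, 15, 11, 14]


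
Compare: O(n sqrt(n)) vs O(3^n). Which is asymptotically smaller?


n^1.5 grows slower than exponential (base 3)
O(n sqrt(n)) is asymptotically smaller; O(3^n) grows faster


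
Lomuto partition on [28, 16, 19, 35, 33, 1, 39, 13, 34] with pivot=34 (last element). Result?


Elements <= 34 go left of pivot.
Result: [28, 16, 19, 33, 1, 13, 34, 35, 39], pivot at index 6


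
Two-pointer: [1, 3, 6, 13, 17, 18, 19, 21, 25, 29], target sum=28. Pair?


Two pointers: lo=0, hi=9
Found pair: (3, 25) summing to 28


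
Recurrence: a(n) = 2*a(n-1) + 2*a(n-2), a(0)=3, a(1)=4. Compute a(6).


Build bottom-up:
...a(4)=100, a(5)=272, a(6)=2*272+2*100=744


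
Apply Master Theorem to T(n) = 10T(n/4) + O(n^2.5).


a=10, b=4, c=2.5. log_4(10)=1.661 < c=2.5. Case 3: O(n^c) = O(n^2.500)
Complexity: O(n^2.500)


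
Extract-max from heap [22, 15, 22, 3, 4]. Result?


Max = 22
Replace root with last, heapify down
Resulting heap: [22, 15, 4, 3]


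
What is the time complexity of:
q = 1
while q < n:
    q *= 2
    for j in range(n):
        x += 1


Per nesting level: O(log n) * O(n) = O(n log n)
Complexity: O(n log n)


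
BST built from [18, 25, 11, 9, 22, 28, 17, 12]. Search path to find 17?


BST root = 18
Search for 17: compare at each node
Path: [18, 11, 17]


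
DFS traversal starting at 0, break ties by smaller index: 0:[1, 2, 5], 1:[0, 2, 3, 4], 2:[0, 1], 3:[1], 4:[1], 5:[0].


DFS stack-based: start with [0]
Visit order: [0, 1, 2, 3, 4, 5]


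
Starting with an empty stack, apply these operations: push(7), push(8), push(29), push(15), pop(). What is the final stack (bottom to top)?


push(7) -> [7]
push(8) -> [7, 8]
push(29) -> [7, 8, 29]
push(15) -> [7, 8, 29, 15]
pop() returns 15 -> [7, 8, 29]
Final stack (bottom to top): [7, 8, 29]


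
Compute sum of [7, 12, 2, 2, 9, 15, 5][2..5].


Prefix sums: [0, 7, 19, 21, 23, 32, 47, 52]
Sum[2..5] = prefix[6] - prefix[2] = 47 - 19 = 28


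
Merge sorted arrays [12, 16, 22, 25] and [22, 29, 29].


Compare heads, take smaller each step.
Merged: [12, 16, 22, 22, 25, 29, 29]


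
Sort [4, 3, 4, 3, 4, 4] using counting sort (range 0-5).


Count array: [0, 0, 0, 2, 4, 0]
Reconstruct: [3, 3, 4, 4, 4, 4]


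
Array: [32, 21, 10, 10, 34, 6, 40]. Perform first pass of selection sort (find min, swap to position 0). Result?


After one pass: [6, 21, 10, 10, 34, 32, 40]


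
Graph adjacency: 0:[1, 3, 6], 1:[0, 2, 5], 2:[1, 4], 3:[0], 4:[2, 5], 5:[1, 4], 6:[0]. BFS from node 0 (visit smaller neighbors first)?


BFS queue: start with [0]
Visit order: [0, 1, 3, 6, 2, 5, 4]


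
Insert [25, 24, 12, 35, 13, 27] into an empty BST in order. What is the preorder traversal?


Root = 25; build tree by BST insertion.
Preorder traversal: [25, 24, 12, 13, 35, 27]


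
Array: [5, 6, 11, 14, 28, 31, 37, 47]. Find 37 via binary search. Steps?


Search for 37:
[0,7] mid=3 arr[3]=14
[4,7] mid=5 arr[5]=31
[6,7] mid=6 arr[6]=37
Total: 3 comparisons


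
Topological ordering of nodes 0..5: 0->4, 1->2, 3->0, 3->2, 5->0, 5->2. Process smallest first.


Kahn's algorithm, process smallest node first
Order: [1, 3, 5, 0, 2, 4]


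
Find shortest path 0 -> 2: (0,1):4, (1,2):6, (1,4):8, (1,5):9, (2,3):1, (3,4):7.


Dijkstra from 0:
Distances: {0: 0, 1: 4, 2: 10, 3: 11, 4: 12, 5: 13}
Shortest distance to 2 = 10, path = [0, 1, 2]


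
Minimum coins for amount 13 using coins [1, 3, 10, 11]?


dp[0]=0; dp[i]=1+min(dp[i-c] for c in coins)
...dp[8]=4, dp[9]=3, dp[10]=1, dp[11]=1, dp[12]=2, dp[13]=2
Minimum coins for 13 = 2


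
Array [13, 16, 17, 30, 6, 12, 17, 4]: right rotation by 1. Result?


Right rotate by 1: [4, 13, 16, 17, 30, 6, 12, 17]


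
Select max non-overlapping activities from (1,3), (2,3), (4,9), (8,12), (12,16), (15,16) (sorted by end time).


Greedy: pick earliest-ending, then skip overlaps.
Selected (3 activities): [(1, 3), (4, 9), (12, 16)]


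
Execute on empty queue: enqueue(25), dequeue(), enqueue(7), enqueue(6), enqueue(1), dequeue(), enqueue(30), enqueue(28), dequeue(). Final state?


enqueue(25) -> [25]
dequeue() returns 25 -> []
enqueue(7) -> [7]
enqueue(6) -> [7, 6]
enqueue(1) -> [7, 6, 1]
dequeue() returns 7 -> [6, 1]
enqueue(30) -> [6, 1, 30]
enqueue(28) -> [6, 1, 30, 28]
dequeue() returns 6 -> [1, 30, 28]
Final queue (front to back): [1, 30, 28]


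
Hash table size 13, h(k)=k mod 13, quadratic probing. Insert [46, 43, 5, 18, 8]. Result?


Insertions: 46->slot 7; 43->slot 4; 5->slot 5; 18->slot 6; 8->slot 8
Table: [None, None, None, None, 43, 5, 18, 46, 8, None, None, None, None]


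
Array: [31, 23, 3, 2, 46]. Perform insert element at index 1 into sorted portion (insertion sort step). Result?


After one pass: [23, 31, 3, 2, 46]


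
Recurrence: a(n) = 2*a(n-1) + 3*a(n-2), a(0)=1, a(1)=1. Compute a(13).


Build bottom-up:
...a(11)=88573, a(12)=265721, a(13)=2*265721+3*88573=797161


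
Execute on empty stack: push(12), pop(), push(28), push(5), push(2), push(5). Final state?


push(12) -> [12]
pop() returns 12 -> []
push(28) -> [28]
push(5) -> [28, 5]
push(2) -> [28, 5, 2]
push(5) -> [28, 5, 2, 5]
Final stack (bottom to top): [28, 5, 2, 5]


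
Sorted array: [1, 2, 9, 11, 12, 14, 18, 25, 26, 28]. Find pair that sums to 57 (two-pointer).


Two pointers: lo=0, hi=9
No pair sums to 57


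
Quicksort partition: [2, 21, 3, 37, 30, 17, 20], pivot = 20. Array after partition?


Elements <= 20 go left of pivot.
Result: [2, 3, 17, 20, 30, 21, 37], pivot at index 3


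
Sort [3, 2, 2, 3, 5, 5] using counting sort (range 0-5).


Count array: [0, 0, 2, 2, 0, 2]
Reconstruct: [2, 2, 3, 3, 5, 5]


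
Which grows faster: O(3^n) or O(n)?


linear grows slower than exponential (base 3)
O(n) is asymptotically smaller; O(3^n) grows faster


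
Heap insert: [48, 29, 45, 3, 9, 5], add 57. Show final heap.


Append 57: [48, 29, 45, 3, 9, 5, 57]
Bubble up: swap idx 6(57) with idx 2(45); swap idx 2(57) with idx 0(48)
Result: [57, 29, 48, 3, 9, 5, 45]


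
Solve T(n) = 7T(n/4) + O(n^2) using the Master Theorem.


a=7, b=4, c=2. log_4(7)=1.404 < c=2. Case 3: O(n^c) = O(n^2)
Complexity: O(n^2)


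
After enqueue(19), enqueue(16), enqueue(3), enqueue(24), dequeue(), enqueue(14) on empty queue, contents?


enqueue(19) -> [19]
enqueue(16) -> [19, 16]
enqueue(3) -> [19, 16, 3]
enqueue(24) -> [19, 16, 3, 24]
dequeue() returns 19 -> [16, 3, 24]
enqueue(14) -> [16, 3, 24, 14]
Final queue (front to back): [16, 3, 24, 14]


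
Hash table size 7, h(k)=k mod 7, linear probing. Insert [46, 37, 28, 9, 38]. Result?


Insertions: 46->slot 4; 37->slot 2; 28->slot 0; 9->slot 3; 38->slot 5
Table: [28, None, 37, 9, 46, 38, None]


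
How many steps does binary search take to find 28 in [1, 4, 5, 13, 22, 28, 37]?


Search for 28:
[0,6] mid=3 arr[3]=13
[4,6] mid=5 arr[5]=28
Total: 2 comparisons


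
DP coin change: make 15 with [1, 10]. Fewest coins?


dp[0]=0; dp[i]=1+min(dp[i-c] for c in coins)
...dp[10]=1, dp[11]=2, dp[12]=3, dp[13]=4, dp[14]=5, dp[15]=6
Minimum coins for 15 = 6


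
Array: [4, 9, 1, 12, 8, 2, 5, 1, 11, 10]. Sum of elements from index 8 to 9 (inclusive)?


Prefix sums: [0, 4, 13, 14, 26, 34, 36, 41, 42, 53, 63]
Sum[8..9] = prefix[10] - prefix[8] = 63 - 42 = 21


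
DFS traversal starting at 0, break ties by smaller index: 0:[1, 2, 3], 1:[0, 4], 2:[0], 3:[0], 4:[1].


DFS stack-based: start with [0]
Visit order: [0, 1, 4, 2, 3]


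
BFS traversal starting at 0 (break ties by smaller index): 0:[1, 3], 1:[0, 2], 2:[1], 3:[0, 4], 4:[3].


BFS queue: start with [0]
Visit order: [0, 1, 3, 2, 4]


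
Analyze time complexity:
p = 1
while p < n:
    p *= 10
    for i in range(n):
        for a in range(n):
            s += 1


Per nesting level: O(log n) * O(n) * O(n) = O(n^2 log n)
Complexity: O(n^2 log n)


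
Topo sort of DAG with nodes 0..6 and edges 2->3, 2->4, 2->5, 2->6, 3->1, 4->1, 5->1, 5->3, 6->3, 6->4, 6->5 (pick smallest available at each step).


Kahn's algorithm, process smallest node first
Order: [0, 2, 6, 4, 5, 3, 1]


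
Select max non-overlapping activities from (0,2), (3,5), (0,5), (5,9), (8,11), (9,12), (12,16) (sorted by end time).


Greedy: pick earliest-ending, then skip overlaps.
Selected (5 activities): [(0, 2), (3, 5), (5, 9), (9, 12), (12, 16)]


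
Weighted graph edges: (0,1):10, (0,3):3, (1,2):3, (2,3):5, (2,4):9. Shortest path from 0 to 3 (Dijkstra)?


Dijkstra from 0:
Distances: {0: 0, 1: 10, 2: 8, 3: 3, 4: 17}
Shortest distance to 3 = 3, path = [0, 3]


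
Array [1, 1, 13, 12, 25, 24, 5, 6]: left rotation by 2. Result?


Left rotate by 2: [13, 12, 25, 24, 5, 6, 1, 1]


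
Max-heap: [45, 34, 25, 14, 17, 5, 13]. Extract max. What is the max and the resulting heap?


Max = 45
Replace root with last, heapify down
Resulting heap: [34, 17, 25, 14, 13, 5]


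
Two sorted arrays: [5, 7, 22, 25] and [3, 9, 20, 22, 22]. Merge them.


Compare heads, take smaller each step.
Merged: [3, 5, 7, 9, 20, 22, 22, 22, 25]


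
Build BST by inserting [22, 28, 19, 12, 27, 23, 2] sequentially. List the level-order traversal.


Root = 22; build tree by BST insertion.
Level-Order traversal: [22, 19, 28, 12, 27, 2, 23]


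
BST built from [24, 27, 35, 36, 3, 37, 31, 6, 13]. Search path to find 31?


BST root = 24
Search for 31: compare at each node
Path: [24, 27, 35, 31]


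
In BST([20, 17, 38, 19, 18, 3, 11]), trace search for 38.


BST root = 20
Search for 38: compare at each node
Path: [20, 38]


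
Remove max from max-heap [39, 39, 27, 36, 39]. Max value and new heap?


Max = 39
Replace root with last, heapify down
Resulting heap: [39, 39, 27, 36]


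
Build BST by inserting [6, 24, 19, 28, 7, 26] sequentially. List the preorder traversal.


Root = 6; build tree by BST insertion.
Preorder traversal: [6, 24, 19, 7, 28, 26]


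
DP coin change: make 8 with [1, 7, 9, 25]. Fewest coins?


dp[0]=0; dp[i]=1+min(dp[i-c] for c in coins)
...dp[3]=3, dp[4]=4, dp[5]=5, dp[6]=6, dp[7]=1, dp[8]=2
Minimum coins for 8 = 2


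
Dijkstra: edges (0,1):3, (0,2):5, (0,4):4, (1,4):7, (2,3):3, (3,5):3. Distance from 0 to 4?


Dijkstra from 0:
Distances: {0: 0, 1: 3, 2: 5, 3: 8, 4: 4, 5: 11}
Shortest distance to 4 = 4, path = [0, 4]


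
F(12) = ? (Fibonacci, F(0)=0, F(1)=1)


F(n)=F(n-1)+F(n-2)
...F(10)=55, F(11)=89, F(12)=144


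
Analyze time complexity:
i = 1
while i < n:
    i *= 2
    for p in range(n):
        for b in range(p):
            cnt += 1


Per nesting level: O(log n) * O(n) * O(n) [triangular over p] = O(n^2 log n)
Complexity: O(n^2 log n)


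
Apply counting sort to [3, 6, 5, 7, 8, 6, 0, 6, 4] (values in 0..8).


Count array: [1, 0, 0, 1, 1, 1, 3, 1, 1]
Reconstruct: [0, 3, 4, 5, 6, 6, 6, 7, 8]


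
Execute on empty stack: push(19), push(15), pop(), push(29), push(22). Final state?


push(19) -> [19]
push(15) -> [19, 15]
pop() returns 15 -> [19]
push(29) -> [19, 29]
push(22) -> [19, 29, 22]
Final stack (bottom to top): [19, 29, 22]


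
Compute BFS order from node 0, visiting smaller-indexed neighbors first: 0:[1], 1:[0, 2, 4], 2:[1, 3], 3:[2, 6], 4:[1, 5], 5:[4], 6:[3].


BFS queue: start with [0]
Visit order: [0, 1, 2, 4, 3, 5, 6]


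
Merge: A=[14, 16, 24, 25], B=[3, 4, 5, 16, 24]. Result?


Compare heads, take smaller each step.
Merged: [3, 4, 5, 14, 16, 16, 24, 24, 25]


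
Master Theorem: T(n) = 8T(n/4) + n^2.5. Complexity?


a=8, b=4, c=2.5. log_4(8)=1.5 < c=2.5. Case 3: O(n^c) = O(n^2.500)
Complexity: O(n^2.500)


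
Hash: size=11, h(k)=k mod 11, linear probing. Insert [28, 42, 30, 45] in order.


Insertions: 28->slot 6; 42->slot 9; 30->slot 8; 45->slot 1
Table: [None, 45, None, None, None, None, 28, None, 30, 42, None]


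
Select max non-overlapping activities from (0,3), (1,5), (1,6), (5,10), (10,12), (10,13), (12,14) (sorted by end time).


Greedy: pick earliest-ending, then skip overlaps.
Selected (4 activities): [(0, 3), (5, 10), (10, 12), (12, 14)]


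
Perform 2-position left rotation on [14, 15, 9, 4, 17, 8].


Left rotate by 2: [9, 4, 17, 8, 14, 15]


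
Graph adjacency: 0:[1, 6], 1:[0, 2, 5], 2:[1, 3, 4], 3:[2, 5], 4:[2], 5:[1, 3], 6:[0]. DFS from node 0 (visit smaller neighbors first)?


DFS stack-based: start with [0]
Visit order: [0, 1, 2, 3, 5, 4, 6]


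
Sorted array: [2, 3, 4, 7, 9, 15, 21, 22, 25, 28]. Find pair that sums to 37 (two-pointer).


Two pointers: lo=0, hi=9
Found pair: (9, 28) summing to 37


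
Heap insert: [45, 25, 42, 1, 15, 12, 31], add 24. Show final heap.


Append 24: [45, 25, 42, 1, 15, 12, 31, 24]
Bubble up: swap idx 7(24) with idx 3(1)
Result: [45, 25, 42, 24, 15, 12, 31, 1]


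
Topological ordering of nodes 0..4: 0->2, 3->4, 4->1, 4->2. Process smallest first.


Kahn's algorithm, process smallest node first
Order: [0, 3, 4, 1, 2]


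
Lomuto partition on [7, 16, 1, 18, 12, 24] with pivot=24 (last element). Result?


Elements <= 24 go left of pivot.
Result: [7, 16, 1, 18, 12, 24], pivot at index 5


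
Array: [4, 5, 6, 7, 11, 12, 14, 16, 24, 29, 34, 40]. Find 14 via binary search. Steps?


Search for 14:
[0,11] mid=5 arr[5]=12
[6,11] mid=8 arr[8]=24
[6,7] mid=6 arr[6]=14
Total: 3 comparisons


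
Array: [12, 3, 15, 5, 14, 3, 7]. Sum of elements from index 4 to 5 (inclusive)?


Prefix sums: [0, 12, 15, 30, 35, 49, 52, 59]
Sum[4..5] = prefix[6] - prefix[4] = 52 - 35 = 17


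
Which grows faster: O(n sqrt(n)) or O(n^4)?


n^1.5 grows slower than quartic
O(n sqrt(n)) is asymptotically smaller; O(n^4) grows faster


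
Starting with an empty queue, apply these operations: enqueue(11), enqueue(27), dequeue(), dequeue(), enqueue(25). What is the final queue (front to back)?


enqueue(11) -> [11]
enqueue(27) -> [11, 27]
dequeue() returns 11 -> [27]
dequeue() returns 27 -> []
enqueue(25) -> [25]
Final queue (front to back): [25]


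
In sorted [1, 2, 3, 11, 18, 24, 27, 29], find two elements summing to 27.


Two pointers: lo=0, hi=7
Found pair: (3, 24) summing to 27


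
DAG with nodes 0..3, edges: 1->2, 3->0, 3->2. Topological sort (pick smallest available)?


Kahn's algorithm, process smallest node first
Order: [1, 3, 0, 2]


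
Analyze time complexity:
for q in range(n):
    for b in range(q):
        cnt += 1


Per nesting level: O(n) * O(n) [triangular over q] = O(n^2)
Complexity: O(n^2)


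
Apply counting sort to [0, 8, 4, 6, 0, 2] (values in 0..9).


Count array: [2, 0, 1, 0, 1, 0, 1, 0, 1, 0]
Reconstruct: [0, 0, 2, 4, 6, 8]


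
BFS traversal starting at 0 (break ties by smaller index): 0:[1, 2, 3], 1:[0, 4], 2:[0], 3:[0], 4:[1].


BFS queue: start with [0]
Visit order: [0, 1, 2, 3, 4]


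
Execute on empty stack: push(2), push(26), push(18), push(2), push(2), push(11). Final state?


push(2) -> [2]
push(26) -> [2, 26]
push(18) -> [2, 26, 18]
push(2) -> [2, 26, 18, 2]
push(2) -> [2, 26, 18, 2, 2]
push(11) -> [2, 26, 18, 2, 2, 11]
Final stack (bottom to top): [2, 26, 18, 2, 2, 11]


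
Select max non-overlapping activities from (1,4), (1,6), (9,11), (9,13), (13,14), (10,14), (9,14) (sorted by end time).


Greedy: pick earliest-ending, then skip overlaps.
Selected (3 activities): [(1, 4), (9, 11), (13, 14)]


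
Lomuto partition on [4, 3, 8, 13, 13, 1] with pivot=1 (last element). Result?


Elements <= 1 go left of pivot.
Result: [1, 3, 8, 13, 13, 4], pivot at index 0


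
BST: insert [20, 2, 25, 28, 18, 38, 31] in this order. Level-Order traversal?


Root = 20; build tree by BST insertion.
Level-Order traversal: [20, 2, 25, 18, 28, 38, 31]


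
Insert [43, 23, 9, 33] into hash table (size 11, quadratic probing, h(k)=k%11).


Insertions: 43->slot 10; 23->slot 1; 9->slot 9; 33->slot 0
Table: [33, 23, None, None, None, None, None, None, None, 9, 43]


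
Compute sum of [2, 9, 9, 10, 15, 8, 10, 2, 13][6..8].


Prefix sums: [0, 2, 11, 20, 30, 45, 53, 63, 65, 78]
Sum[6..8] = prefix[9] - prefix[6] = 78 - 53 = 25


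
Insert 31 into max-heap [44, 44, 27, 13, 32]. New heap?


Append 31: [44, 44, 27, 13, 32, 31]
Bubble up: swap idx 5(31) with idx 2(27)
Result: [44, 44, 31, 13, 32, 27]


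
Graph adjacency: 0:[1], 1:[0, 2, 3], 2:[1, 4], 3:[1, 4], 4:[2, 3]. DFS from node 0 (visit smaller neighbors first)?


DFS stack-based: start with [0]
Visit order: [0, 1, 2, 4, 3]


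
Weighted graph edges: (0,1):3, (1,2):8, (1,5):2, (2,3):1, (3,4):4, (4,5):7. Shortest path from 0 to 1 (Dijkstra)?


Dijkstra from 0:
Distances: {0: 0, 1: 3, 2: 11, 3: 12, 4: 12, 5: 5}
Shortest distance to 1 = 3, path = [0, 1]


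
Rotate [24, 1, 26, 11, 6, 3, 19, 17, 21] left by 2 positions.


Left rotate by 2: [26, 11, 6, 3, 19, 17, 21, 24, 1]


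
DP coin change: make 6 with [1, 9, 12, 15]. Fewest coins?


dp[0]=0; dp[i]=1+min(dp[i-c] for c in coins)
...dp[1]=1, dp[2]=2, dp[3]=3, dp[4]=4, dp[5]=5, dp[6]=6
Minimum coins for 6 = 6


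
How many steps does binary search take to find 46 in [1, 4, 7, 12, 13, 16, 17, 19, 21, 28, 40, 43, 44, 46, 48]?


Search for 46:
[0,14] mid=7 arr[7]=19
[8,14] mid=11 arr[11]=43
[12,14] mid=13 arr[13]=46
Total: 3 comparisons


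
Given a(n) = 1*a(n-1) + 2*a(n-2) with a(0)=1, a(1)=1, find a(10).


Build bottom-up:
...a(8)=171, a(9)=341, a(10)=1*341+2*171=683


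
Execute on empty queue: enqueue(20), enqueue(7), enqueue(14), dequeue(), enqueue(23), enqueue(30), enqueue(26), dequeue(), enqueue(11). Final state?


enqueue(20) -> [20]
enqueue(7) -> [20, 7]
enqueue(14) -> [20, 7, 14]
dequeue() returns 20 -> [7, 14]
enqueue(23) -> [7, 14, 23]
enqueue(30) -> [7, 14, 23, 30]
enqueue(26) -> [7, 14, 23, 30, 26]
dequeue() returns 7 -> [14, 23, 30, 26]
enqueue(11) -> [14, 23, 30, 26, 11]
Final queue (front to back): [14, 23, 30, 26, 11]


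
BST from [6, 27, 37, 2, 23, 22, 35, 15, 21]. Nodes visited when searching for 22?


BST root = 6
Search for 22: compare at each node
Path: [6, 27, 23, 22]


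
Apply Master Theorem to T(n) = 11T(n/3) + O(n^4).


a=11, b=3, c=4. log_3(11)=2.183 < c=4. Case 3: O(n^c) = O(n^4)
Complexity: O(n^4)


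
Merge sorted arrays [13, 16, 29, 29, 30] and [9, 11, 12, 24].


Compare heads, take smaller each step.
Merged: [9, 11, 12, 13, 16, 24, 29, 29, 30]


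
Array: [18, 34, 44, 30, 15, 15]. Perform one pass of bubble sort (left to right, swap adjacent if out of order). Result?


After one pass: [18, 34, 30, 15, 15, 44]


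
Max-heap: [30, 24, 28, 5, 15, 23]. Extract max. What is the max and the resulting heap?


Max = 30
Replace root with last, heapify down
Resulting heap: [28, 24, 23, 5, 15]


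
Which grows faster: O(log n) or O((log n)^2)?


logarithmic grows slower than polylogarithmic
O(log n) is asymptotically smaller; O((log n)^2) grows faster


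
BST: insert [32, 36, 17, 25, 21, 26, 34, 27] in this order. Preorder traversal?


Root = 32; build tree by BST insertion.
Preorder traversal: [32, 17, 25, 21, 26, 27, 36, 34]


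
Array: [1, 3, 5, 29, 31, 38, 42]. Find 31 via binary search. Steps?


Search for 31:
[0,6] mid=3 arr[3]=29
[4,6] mid=5 arr[5]=38
[4,4] mid=4 arr[4]=31
Total: 3 comparisons


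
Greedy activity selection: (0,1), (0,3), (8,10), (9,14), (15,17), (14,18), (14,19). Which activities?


Greedy: pick earliest-ending, then skip overlaps.
Selected (3 activities): [(0, 1), (8, 10), (15, 17)]


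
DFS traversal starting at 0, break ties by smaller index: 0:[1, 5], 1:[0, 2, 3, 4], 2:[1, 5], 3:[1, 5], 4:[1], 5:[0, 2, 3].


DFS stack-based: start with [0]
Visit order: [0, 1, 2, 5, 3, 4]


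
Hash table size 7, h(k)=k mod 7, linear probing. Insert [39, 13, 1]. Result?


Insertions: 39->slot 4; 13->slot 6; 1->slot 1
Table: [None, 1, None, None, 39, None, 13]


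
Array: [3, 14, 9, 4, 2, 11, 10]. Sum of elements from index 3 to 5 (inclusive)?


Prefix sums: [0, 3, 17, 26, 30, 32, 43, 53]
Sum[3..5] = prefix[6] - prefix[3] = 43 - 26 = 17


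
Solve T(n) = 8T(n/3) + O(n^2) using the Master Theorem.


a=8, b=3, c=2. log_3(8)=1.893 < c=2. Case 3: O(n^c) = O(n^2)
Complexity: O(n^2)


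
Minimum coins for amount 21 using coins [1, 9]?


dp[0]=0; dp[i]=1+min(dp[i-c] for c in coins)
...dp[16]=8, dp[17]=9, dp[18]=2, dp[19]=3, dp[20]=4, dp[21]=5
Minimum coins for 21 = 5


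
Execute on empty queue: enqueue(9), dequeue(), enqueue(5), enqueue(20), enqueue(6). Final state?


enqueue(9) -> [9]
dequeue() returns 9 -> []
enqueue(5) -> [5]
enqueue(20) -> [5, 20]
enqueue(6) -> [5, 20, 6]
Final queue (front to back): [5, 20, 6]


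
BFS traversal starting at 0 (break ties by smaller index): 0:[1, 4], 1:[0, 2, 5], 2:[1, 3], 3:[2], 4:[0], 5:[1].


BFS queue: start with [0]
Visit order: [0, 1, 4, 2, 5, 3]


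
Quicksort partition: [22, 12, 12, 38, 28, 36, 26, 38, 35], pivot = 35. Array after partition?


Elements <= 35 go left of pivot.
Result: [22, 12, 12, 28, 26, 35, 38, 38, 36], pivot at index 5


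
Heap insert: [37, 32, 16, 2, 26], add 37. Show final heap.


Append 37: [37, 32, 16, 2, 26, 37]
Bubble up: swap idx 5(37) with idx 2(16)
Result: [37, 32, 37, 2, 26, 16]


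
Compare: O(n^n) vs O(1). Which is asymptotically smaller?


constant grows slower than n^n
O(1) is asymptotically smaller; O(n^n) grows faster


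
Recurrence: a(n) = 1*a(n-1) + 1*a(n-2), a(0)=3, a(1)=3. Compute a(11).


Build bottom-up:
...a(9)=165, a(10)=267, a(11)=1*267+1*165=432


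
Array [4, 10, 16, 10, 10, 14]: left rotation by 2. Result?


Left rotate by 2: [16, 10, 10, 14, 4, 10]


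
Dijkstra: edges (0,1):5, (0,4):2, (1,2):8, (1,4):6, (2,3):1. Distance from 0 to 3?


Dijkstra from 0:
Distances: {0: 0, 1: 5, 2: 13, 3: 14, 4: 2}
Shortest distance to 3 = 14, path = [0, 1, 2, 3]


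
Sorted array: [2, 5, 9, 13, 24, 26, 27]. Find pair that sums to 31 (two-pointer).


Two pointers: lo=0, hi=6
Found pair: (5, 26) summing to 31


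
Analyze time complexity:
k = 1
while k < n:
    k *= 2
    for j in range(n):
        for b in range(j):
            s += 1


Per nesting level: O(log n) * O(n) * O(n) [triangular over j] = O(n^2 log n)
Complexity: O(n^2 log n)


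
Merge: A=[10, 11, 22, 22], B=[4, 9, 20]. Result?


Compare heads, take smaller each step.
Merged: [4, 9, 10, 11, 20, 22, 22]


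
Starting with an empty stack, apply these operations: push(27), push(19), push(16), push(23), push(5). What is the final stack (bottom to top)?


push(27) -> [27]
push(19) -> [27, 19]
push(16) -> [27, 19, 16]
push(23) -> [27, 19, 16, 23]
push(5) -> [27, 19, 16, 23, 5]
Final stack (bottom to top): [27, 19, 16, 23, 5]


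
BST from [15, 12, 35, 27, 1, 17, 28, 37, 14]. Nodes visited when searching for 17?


BST root = 15
Search for 17: compare at each node
Path: [15, 35, 27, 17]


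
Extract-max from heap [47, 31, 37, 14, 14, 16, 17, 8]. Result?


Max = 47
Replace root with last, heapify down
Resulting heap: [37, 31, 17, 14, 14, 16, 8]


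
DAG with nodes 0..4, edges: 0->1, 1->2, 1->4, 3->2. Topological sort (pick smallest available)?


Kahn's algorithm, process smallest node first
Order: [0, 1, 3, 2, 4]


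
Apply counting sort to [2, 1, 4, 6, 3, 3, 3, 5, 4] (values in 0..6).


Count array: [0, 1, 1, 3, 2, 1, 1]
Reconstruct: [1, 2, 3, 3, 3, 4, 4, 5, 6]


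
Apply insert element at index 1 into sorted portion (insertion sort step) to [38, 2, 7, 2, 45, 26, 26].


After one pass: [2, 38, 7, 2, 45, 26, 26]


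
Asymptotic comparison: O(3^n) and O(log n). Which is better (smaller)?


logarithmic grows slower than exponential (base 3)
O(log n) is asymptotically smaller; O(3^n) grows faster


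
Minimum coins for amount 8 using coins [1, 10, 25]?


dp[0]=0; dp[i]=1+min(dp[i-c] for c in coins)
...dp[3]=3, dp[4]=4, dp[5]=5, dp[6]=6, dp[7]=7, dp[8]=8
Minimum coins for 8 = 8


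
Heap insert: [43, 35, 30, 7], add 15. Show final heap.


Append 15: [43, 35, 30, 7, 15]
Bubble up: no swaps needed
Result: [43, 35, 30, 7, 15]


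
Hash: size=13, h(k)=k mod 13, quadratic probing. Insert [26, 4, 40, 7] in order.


Insertions: 26->slot 0; 4->slot 4; 40->slot 1; 7->slot 7
Table: [26, 40, None, None, 4, None, None, 7, None, None, None, None, None]


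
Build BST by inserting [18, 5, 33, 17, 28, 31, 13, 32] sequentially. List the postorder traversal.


Root = 18; build tree by BST insertion.
Postorder traversal: [13, 17, 5, 32, 31, 28, 33, 18]


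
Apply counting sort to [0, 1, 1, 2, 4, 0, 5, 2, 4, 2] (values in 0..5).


Count array: [2, 2, 3, 0, 2, 1]
Reconstruct: [0, 0, 1, 1, 2, 2, 2, 4, 4, 5]


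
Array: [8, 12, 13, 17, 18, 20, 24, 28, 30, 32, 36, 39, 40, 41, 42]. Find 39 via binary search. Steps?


Search for 39:
[0,14] mid=7 arr[7]=28
[8,14] mid=11 arr[11]=39
Total: 2 comparisons


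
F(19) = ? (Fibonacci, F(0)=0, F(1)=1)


F(n)=F(n-1)+F(n-2)
...F(17)=1597, F(18)=2584, F(19)=4181


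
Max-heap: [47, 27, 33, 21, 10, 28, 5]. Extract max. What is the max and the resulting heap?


Max = 47
Replace root with last, heapify down
Resulting heap: [33, 27, 28, 21, 10, 5]


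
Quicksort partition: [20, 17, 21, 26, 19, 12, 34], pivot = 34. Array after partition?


Elements <= 34 go left of pivot.
Result: [20, 17, 21, 26, 19, 12, 34], pivot at index 6


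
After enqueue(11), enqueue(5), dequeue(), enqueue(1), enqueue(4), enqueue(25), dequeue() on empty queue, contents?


enqueue(11) -> [11]
enqueue(5) -> [11, 5]
dequeue() returns 11 -> [5]
enqueue(1) -> [5, 1]
enqueue(4) -> [5, 1, 4]
enqueue(25) -> [5, 1, 4, 25]
dequeue() returns 5 -> [1, 4, 25]
Final queue (front to back): [1, 4, 25]


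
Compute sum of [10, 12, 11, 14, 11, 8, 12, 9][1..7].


Prefix sums: [0, 10, 22, 33, 47, 58, 66, 78, 87]
Sum[1..7] = prefix[8] - prefix[1] = 87 - 10 = 77


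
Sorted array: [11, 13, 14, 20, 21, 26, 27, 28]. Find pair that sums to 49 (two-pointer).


Two pointers: lo=0, hi=7
Found pair: (21, 28) summing to 49


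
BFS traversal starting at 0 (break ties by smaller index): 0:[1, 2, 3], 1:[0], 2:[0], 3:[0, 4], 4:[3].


BFS queue: start with [0]
Visit order: [0, 1, 2, 3, 4]


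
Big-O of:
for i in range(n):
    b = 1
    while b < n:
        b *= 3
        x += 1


Per nesting level: O(n) * O(log n) = O(n log n)
Complexity: O(n log n)


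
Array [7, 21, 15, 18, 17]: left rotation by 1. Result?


Left rotate by 1: [21, 15, 18, 17, 7]


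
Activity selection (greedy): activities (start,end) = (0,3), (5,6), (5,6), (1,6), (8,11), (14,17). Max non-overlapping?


Greedy: pick earliest-ending, then skip overlaps.
Selected (4 activities): [(0, 3), (5, 6), (8, 11), (14, 17)]


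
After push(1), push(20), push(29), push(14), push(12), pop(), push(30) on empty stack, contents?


push(1) -> [1]
push(20) -> [1, 20]
push(29) -> [1, 20, 29]
push(14) -> [1, 20, 29, 14]
push(12) -> [1, 20, 29, 14, 12]
pop() returns 12 -> [1, 20, 29, 14]
push(30) -> [1, 20, 29, 14, 30]
Final stack (bottom to top): [1, 20, 29, 14, 30]


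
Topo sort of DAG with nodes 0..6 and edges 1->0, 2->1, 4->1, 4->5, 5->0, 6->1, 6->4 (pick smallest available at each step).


Kahn's algorithm, process smallest node first
Order: [2, 3, 6, 4, 1, 5, 0]


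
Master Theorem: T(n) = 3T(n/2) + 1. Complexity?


a=3, b=2, c=0. log_2(3)=1.585 > c=0. Case 1: O(n^log_b(a)) = O(n^1.585)
Complexity: O(n^1.585)


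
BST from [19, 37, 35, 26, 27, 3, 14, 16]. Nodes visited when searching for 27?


BST root = 19
Search for 27: compare at each node
Path: [19, 37, 35, 26, 27]


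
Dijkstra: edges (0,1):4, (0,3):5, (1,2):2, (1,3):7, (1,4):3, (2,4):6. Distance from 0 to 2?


Dijkstra from 0:
Distances: {0: 0, 1: 4, 2: 6, 3: 5, 4: 7}
Shortest distance to 2 = 6, path = [0, 1, 2]


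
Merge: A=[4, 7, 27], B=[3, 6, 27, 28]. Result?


Compare heads, take smaller each step.
Merged: [3, 4, 6, 7, 27, 27, 28]


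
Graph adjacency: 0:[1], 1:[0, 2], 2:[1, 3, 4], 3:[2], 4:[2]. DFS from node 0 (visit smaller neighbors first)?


DFS stack-based: start with [0]
Visit order: [0, 1, 2, 3, 4]


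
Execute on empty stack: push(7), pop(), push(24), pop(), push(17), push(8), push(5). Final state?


push(7) -> [7]
pop() returns 7 -> []
push(24) -> [24]
pop() returns 24 -> []
push(17) -> [17]
push(8) -> [17, 8]
push(5) -> [17, 8, 5]
Final stack (bottom to top): [17, 8, 5]


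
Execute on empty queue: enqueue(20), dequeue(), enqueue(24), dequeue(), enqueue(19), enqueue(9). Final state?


enqueue(20) -> [20]
dequeue() returns 20 -> []
enqueue(24) -> [24]
dequeue() returns 24 -> []
enqueue(19) -> [19]
enqueue(9) -> [19, 9]
Final queue (front to back): [19, 9]


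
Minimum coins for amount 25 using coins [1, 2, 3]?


dp[0]=0; dp[i]=1+min(dp[i-c] for c in coins)
...dp[20]=7, dp[21]=7, dp[22]=8, dp[23]=8, dp[24]=8, dp[25]=9
Minimum coins for 25 = 9


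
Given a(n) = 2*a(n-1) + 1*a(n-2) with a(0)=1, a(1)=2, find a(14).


Build bottom-up:
...a(12)=33461, a(13)=80782, a(14)=2*80782+1*33461=195025


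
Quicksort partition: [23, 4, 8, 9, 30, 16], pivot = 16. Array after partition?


Elements <= 16 go left of pivot.
Result: [4, 8, 9, 16, 30, 23], pivot at index 3


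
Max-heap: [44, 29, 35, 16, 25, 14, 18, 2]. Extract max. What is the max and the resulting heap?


Max = 44
Replace root with last, heapify down
Resulting heap: [35, 29, 18, 16, 25, 14, 2]


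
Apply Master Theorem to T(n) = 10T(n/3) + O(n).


a=10, b=3, c=1. log_3(10)=2.096 > c=1. Case 1: O(n^log_b(a)) = O(n^2.096)
Complexity: O(n^2.096)


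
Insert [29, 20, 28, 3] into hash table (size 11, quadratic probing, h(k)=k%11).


Insertions: 29->slot 7; 20->slot 9; 28->slot 6; 3->slot 3
Table: [None, None, None, 3, None, None, 28, 29, None, 20, None]


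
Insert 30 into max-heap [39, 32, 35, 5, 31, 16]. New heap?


Append 30: [39, 32, 35, 5, 31, 16, 30]
Bubble up: no swaps needed
Result: [39, 32, 35, 5, 31, 16, 30]


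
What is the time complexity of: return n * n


Analysis: constant-time operation, no loop
Complexity: O(1)


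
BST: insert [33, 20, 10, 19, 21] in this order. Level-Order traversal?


Root = 33; build tree by BST insertion.
Level-Order traversal: [33, 20, 10, 21, 19]


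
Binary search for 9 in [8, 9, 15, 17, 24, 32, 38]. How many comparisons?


Search for 9:
[0,6] mid=3 arr[3]=17
[0,2] mid=1 arr[1]=9
Total: 2 comparisons


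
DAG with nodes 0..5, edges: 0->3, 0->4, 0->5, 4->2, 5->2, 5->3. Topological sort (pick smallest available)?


Kahn's algorithm, process smallest node first
Order: [0, 1, 4, 5, 2, 3]


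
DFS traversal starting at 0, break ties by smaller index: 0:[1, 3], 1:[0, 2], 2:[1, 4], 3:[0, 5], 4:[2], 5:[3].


DFS stack-based: start with [0]
Visit order: [0, 1, 2, 4, 3, 5]


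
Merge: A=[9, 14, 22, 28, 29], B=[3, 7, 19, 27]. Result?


Compare heads, take smaller each step.
Merged: [3, 7, 9, 14, 19, 22, 27, 28, 29]


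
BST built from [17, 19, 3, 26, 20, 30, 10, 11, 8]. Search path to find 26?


BST root = 17
Search for 26: compare at each node
Path: [17, 19, 26]


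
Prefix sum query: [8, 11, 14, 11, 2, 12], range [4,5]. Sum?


Prefix sums: [0, 8, 19, 33, 44, 46, 58]
Sum[4..5] = prefix[6] - prefix[4] = 58 - 44 = 14


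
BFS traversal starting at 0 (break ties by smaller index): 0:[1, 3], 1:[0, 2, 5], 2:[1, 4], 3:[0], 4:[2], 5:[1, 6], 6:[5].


BFS queue: start with [0]
Visit order: [0, 1, 3, 2, 5, 4, 6]


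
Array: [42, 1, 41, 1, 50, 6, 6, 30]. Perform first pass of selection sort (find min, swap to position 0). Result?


After one pass: [1, 42, 41, 1, 50, 6, 6, 30]


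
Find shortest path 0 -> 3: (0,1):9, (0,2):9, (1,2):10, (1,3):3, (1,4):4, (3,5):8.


Dijkstra from 0:
Distances: {0: 0, 1: 9, 2: 9, 3: 12, 4: 13, 5: 20}
Shortest distance to 3 = 12, path = [0, 1, 3]


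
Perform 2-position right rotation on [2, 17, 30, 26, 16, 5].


Right rotate by 2: [16, 5, 2, 17, 30, 26]


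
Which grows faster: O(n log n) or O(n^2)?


linearithmic grows slower than quadratic
O(n log n) is asymptotically smaller; O(n^2) grows faster


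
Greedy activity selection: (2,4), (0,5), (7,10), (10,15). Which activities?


Greedy: pick earliest-ending, then skip overlaps.
Selected (3 activities): [(2, 4), (7, 10), (10, 15)]


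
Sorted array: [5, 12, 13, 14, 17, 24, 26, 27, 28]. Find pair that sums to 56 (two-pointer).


Two pointers: lo=0, hi=8
No pair sums to 56


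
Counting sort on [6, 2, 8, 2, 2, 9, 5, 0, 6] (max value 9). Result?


Count array: [1, 0, 3, 0, 0, 1, 2, 0, 1, 1]
Reconstruct: [0, 2, 2, 2, 5, 6, 6, 8, 9]


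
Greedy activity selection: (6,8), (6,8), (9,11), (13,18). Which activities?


Greedy: pick earliest-ending, then skip overlaps.
Selected (3 activities): [(6, 8), (9, 11), (13, 18)]


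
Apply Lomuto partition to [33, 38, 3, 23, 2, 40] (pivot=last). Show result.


Elements <= 40 go left of pivot.
Result: [33, 38, 3, 23, 2, 40], pivot at index 5


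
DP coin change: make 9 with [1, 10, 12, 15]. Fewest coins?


dp[0]=0; dp[i]=1+min(dp[i-c] for c in coins)
...dp[4]=4, dp[5]=5, dp[6]=6, dp[7]=7, dp[8]=8, dp[9]=9
Minimum coins for 9 = 9


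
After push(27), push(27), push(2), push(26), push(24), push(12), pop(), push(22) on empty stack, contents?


push(27) -> [27]
push(27) -> [27, 27]
push(2) -> [27, 27, 2]
push(26) -> [27, 27, 2, 26]
push(24) -> [27, 27, 2, 26, 24]
push(12) -> [27, 27, 2, 26, 24, 12]
pop() returns 12 -> [27, 27, 2, 26, 24]
push(22) -> [27, 27, 2, 26, 24, 22]
Final stack (bottom to top): [27, 27, 2, 26, 24, 22]


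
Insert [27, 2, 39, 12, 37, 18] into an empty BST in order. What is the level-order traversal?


Root = 27; build tree by BST insertion.
Level-Order traversal: [27, 2, 39, 12, 37, 18]


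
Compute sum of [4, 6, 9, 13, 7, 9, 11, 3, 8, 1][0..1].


Prefix sums: [0, 4, 10, 19, 32, 39, 48, 59, 62, 70, 71]
Sum[0..1] = prefix[2] - prefix[0] = 10 - 0 = 10


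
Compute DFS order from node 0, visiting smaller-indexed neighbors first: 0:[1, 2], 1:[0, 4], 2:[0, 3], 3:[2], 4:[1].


DFS stack-based: start with [0]
Visit order: [0, 1, 4, 2, 3]


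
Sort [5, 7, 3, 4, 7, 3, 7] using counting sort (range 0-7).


Count array: [0, 0, 0, 2, 1, 1, 0, 3]
Reconstruct: [3, 3, 4, 5, 7, 7, 7]


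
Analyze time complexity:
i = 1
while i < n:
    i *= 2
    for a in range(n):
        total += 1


Per nesting level: O(log n) * O(n) = O(n log n)
Complexity: O(n log n)


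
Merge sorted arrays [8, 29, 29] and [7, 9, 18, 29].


Compare heads, take smaller each step.
Merged: [7, 8, 9, 18, 29, 29, 29]


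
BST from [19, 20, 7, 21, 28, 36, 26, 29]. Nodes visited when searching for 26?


BST root = 19
Search for 26: compare at each node
Path: [19, 20, 21, 28, 26]


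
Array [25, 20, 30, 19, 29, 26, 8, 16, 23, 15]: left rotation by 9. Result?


Left rotate by 9: [15, 25, 20, 30, 19, 29, 26, 8, 16, 23]


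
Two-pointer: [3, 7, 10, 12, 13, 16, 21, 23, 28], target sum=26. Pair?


Two pointers: lo=0, hi=8
Found pair: (3, 23) summing to 26


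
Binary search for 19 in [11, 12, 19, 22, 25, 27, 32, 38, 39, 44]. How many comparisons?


Search for 19:
[0,9] mid=4 arr[4]=25
[0,3] mid=1 arr[1]=12
[2,3] mid=2 arr[2]=19
Total: 3 comparisons


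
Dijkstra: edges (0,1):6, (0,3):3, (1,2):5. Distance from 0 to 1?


Dijkstra from 0:
Distances: {0: 0, 1: 6, 2: 11, 3: 3}
Shortest distance to 1 = 6, path = [0, 1]


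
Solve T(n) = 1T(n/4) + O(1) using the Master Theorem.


a=1, b=4, c=0. log_4(1)=0 = c=0. Case 2: O(n^c log n) = O(log n)
Complexity: O(log n)


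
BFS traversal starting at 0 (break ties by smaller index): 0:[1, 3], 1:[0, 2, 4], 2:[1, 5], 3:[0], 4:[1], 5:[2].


BFS queue: start with [0]
Visit order: [0, 1, 3, 2, 4, 5]


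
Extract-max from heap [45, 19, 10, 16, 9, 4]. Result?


Max = 45
Replace root with last, heapify down
Resulting heap: [19, 16, 10, 4, 9]
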